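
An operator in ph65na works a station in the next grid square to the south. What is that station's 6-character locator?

Latitude subsquare a = 0; −1 → -1, wraps to 23 = x, carry into square.
Latitude square 5; −1 → 4.
The longitude characters are unchanged.

PH64nx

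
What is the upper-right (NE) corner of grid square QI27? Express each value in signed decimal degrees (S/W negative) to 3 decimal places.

Field Q=16, I=8: +16·20° lon, +8·10° lat → SW at lon 140°, lat -10°.
Square 2, 7: +2·2° lon, +7·1° lat → SW at lon 144°, lat -3°.
Cell spans 2° lon × 1° lat. NE corner is SW corner plus one full cell.
latitude -2.000, longitude 146.000.

-2.000, 146.000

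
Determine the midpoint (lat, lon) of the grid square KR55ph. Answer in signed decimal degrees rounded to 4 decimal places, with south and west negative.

85.3125, 31.2917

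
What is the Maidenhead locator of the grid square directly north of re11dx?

RE12da

Latitude subsquare x = 23; +1 → 24, wraps to 0 = a, carry into square.
Latitude square 1; +1 → 2.
The longitude characters are unchanged.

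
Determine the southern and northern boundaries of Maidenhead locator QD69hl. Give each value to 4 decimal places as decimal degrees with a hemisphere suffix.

50.5417° S, 50.5000° S

Field Q=16, D=3: +16·20° lon, +3·10° lat → SW at lon 140°, lat -60°.
Square 6, 9: +6·2° lon, +9·1° lat → SW at lon 152°, lat -51°.
Subsquare h=7, l=11: +7·0.0833333° lon, +11·0.0416667° lat → SW at lon 152.583°, lat -50.5417°.
Cell spans 0.0833333° lon × 0.0416667° lat.
south 50.5417° S, north 50.5000° S.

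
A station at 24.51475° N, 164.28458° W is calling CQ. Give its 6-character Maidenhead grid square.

AL74um

Shift to the Maidenhead origin (180°W, 90°S): lon 15.7154, lat 114.5147.
Field (20°×10°, letters A–R): lon ⌊15.7154/20⌋ = 0 → A; lat ⌊114.5147/10⌋ = 11 → L.
Square (2°×1°, digits 0–9): lon ⌊15.7154/2⌋ = 7; lat ⌊4.5147/1⌋ = 4.
Subsquare (5′×2.5′, letters a–x): lon ⌊1.7154/0.0833333⌋ = 20 → u; lat ⌊0.5147/0.0416667⌋ = 12 → m.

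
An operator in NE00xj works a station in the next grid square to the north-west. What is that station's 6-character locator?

Longitude subsquare x = 23; −1 → 22 = w.
Latitude subsquare j = 9; +1 → 10 = k.

NE00wk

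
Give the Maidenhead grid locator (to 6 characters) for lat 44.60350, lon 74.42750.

MN74fo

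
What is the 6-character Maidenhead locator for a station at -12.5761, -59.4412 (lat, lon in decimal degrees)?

GH07gk

Offset from 180°W / 90°S: lon 120.5588°, lat 77.4239°.
Field (20°×10°, letters A–R): 120.5588/20 → 6 → G, 77.4239/10 → 7 → H; chars GH.
Square (2°×1°, digits 0–9): 0.5588/2 → 0, 7.4239/1 → 7; chars 07.
Subsquare (5′×2.5′, letters a–x): 0.5588/0.0833333 → 6 → g, 0.4239/0.0416667 → 10 → k; chars gk.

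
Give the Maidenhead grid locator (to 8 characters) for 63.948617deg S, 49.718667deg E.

Add 180° to longitude and 90° to latitude: 229.71867, 26.05138.
Field: lon ⌊229.71867/20⌋ = 11 → L; lat ⌊26.05138/10⌋ = 2 → C.
Square: lon ⌊9.71867/2⌋ = 4; lat ⌊6.05138/1⌋ = 6.
Subsquare: lon ⌊1.71867/0.0833333⌋ = 20 → u; lat ⌊0.05138/0.0416667⌋ = 1 → b.
Extended square: lon ⌊0.05200/0.00833333⌋ = 6; lat ⌊0.00972/0.00416667⌋ = 2.

LC46ub62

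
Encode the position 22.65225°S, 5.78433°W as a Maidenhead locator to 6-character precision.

Add 180° to longitude and 90° to latitude: 174.2157, 67.3478.
Field: lon ⌊174.2157/20⌋ = 8 → I; lat ⌊67.3478/10⌋ = 6 → G.
Square: lon ⌊14.2157/2⌋ = 7; lat ⌊7.3478/1⌋ = 7.
Subsquare: lon ⌊0.2157/0.0833333⌋ = 2 → c; lat ⌊0.3478/0.0416667⌋ = 8 → i.

IG77ci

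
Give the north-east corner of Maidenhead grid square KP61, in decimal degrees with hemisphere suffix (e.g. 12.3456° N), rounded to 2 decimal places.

62.00° N, 34.00° E

Field K=10, P=15: +10·20° lon, +15·10° lat → SW at lon 20°, lat 60°.
Square 6, 1: +6·2° lon, +1·1° lat → SW at lon 32°, lat 61°.
Cell spans 2° lon × 1° lat. NE corner is SW corner plus one full cell.
latitude 62.00° N, longitude 34.00° E.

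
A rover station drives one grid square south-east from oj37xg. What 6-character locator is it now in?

Longitude subsquare x = 23; +1 → 24, wraps to 0 = a, carry into square.
Longitude square 3; +1 → 4.
Latitude subsquare g = 6; −1 → 5 = f.

OJ47af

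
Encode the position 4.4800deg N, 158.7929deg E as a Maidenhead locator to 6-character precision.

Shift to the Maidenhead origin (180°W, 90°S): lon 338.7929, lat 94.4800.
Field (20°×10°, letters A–R): lon ⌊338.7929/20⌋ = 16 → Q; lat ⌊94.4800/10⌋ = 9 → J.
Square (2°×1°, digits 0–9): lon ⌊18.7929/2⌋ = 9; lat ⌊4.4800/1⌋ = 4.
Subsquare (5′×2.5′, letters a–x): lon ⌊0.7929/0.0833333⌋ = 9 → j; lat ⌊0.4800/0.0416667⌋ = 11 → l.

QJ94jl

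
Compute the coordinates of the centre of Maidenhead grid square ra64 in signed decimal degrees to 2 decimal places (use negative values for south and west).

-85.50, 173.00

Field R=17, A=0: +17·20° lon, +0·10° lat → SW at lon 160°, lat -90°.
Square 6, 4: +6·2° lon, +4·1° lat → SW at lon 172°, lat -86°.
Cell spans 2° lon × 1° lat. Centre is SW corner plus half of each.
latitude -85.50, longitude 173.00.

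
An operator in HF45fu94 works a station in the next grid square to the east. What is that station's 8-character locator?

Longitude extended square 9; +1 → 10, wraps to 0, carry into subsquare.
Longitude subsquare f = 5; +1 → 6 = g.
The latitude characters are unchanged.

HF45gu04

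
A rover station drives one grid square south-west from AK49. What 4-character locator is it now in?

Longitude square 4; −1 → 3.
Latitude square 9; −1 → 8.

AK38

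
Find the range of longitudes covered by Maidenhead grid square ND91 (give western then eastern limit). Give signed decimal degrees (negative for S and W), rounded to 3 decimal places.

98.000, 100.000

Field N=13, D=3: +13·20° lon, +3·10° lat → SW at lon 80°, lat -60°.
Square 9, 1: +9·2° lon, +1·1° lat → SW at lon 98°, lat -59°.
Cell spans 2° lon × 1° lat.
west 98.000, east 100.000.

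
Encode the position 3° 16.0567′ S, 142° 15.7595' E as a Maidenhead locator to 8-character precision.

QI16dr15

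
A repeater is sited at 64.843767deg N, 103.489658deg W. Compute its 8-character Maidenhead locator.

Shift to the Maidenhead origin (180°W, 90°S): lon 76.51034, lat 154.84377.
Field: lon ⌊76.51034/20⌋ = 3 → D; lat ⌊154.84377/10⌋ = 15 → P.
Square: lon ⌊16.51034/2⌋ = 8; lat ⌊4.84377/1⌋ = 4.
Subsquare: lon ⌊0.51034/0.0833333⌋ = 6 → g; lat ⌊0.84377/0.0416667⌋ = 20 → u.
Extended square: lon ⌊0.01034/0.00833333⌋ = 1; lat ⌊0.01043/0.00416667⌋ = 2.

DP84gu12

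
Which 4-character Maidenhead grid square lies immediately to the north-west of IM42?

Longitude square 4; −1 → 3.
Latitude square 2; +1 → 3.

IM33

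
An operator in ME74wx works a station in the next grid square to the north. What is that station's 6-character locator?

ME75wa

Latitude subsquare x = 23; +1 → 24, wraps to 0 = a, carry into square.
Latitude square 4; +1 → 5.
The longitude characters are unchanged.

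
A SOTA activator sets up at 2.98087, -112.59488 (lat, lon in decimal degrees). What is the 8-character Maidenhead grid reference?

DJ32qx85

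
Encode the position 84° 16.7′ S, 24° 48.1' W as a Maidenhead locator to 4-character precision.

Offset from 180°W / 90°S: lon 155.20°, lat 5.72°.
Field: lon ⌊155.20/20⌋ = 7 → H; lat ⌊5.72/10⌋ = 0 → A.
Square: lon ⌊15.20/2⌋ = 7; lat ⌊5.72/1⌋ = 5.

HA75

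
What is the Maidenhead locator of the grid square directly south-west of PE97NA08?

Longitude extended square 0; −1 → -1, wraps to 9, carry into subsquare.
Longitude subsquare n = 13; −1 → 12 = m.
Latitude extended square 8; −1 → 7.

PE97ma97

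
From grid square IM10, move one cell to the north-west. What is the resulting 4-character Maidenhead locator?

IM01

Longitude square 1; −1 → 0.
Latitude square 0; +1 → 1.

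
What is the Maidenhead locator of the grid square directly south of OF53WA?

Latitude subsquare a = 0; −1 → -1, wraps to 23 = x, carry into square.
Latitude square 3; −1 → 2.
The longitude characters are unchanged.

OF52wx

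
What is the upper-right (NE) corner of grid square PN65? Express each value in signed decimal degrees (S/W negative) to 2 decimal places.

Field P=15, N=13: +15·20° lon, +13·10° lat → SW at lon 120°, lat 40°.
Square 6, 5: +6·2° lon, +5·1° lat → SW at lon 132°, lat 45°.
Cell spans 2° lon × 1° lat. NE corner is SW corner plus one full cell.
latitude 46.00, longitude 134.00.

46.00, 134.00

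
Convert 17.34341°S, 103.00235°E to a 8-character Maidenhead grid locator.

OH12mp07

Offset from 180°W / 90°S: lon 283.00235°, lat 72.65659°.
Field: 283.00235/20 → 14 → O, 72.65659/10 → 7 → H; chars OH.
Square: 3.00235/2 → 1, 2.65659/1 → 2; chars 12.
Subsquare: 1.00235/0.0833333 → 12 → m, 0.65659/0.0416667 → 15 → p; chars mp.
Extended square: 0.00235/0.00833333 → 0, 0.03159/0.00416667 → 7; chars 07.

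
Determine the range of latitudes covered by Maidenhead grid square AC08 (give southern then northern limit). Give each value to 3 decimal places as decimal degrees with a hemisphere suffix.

62.000° S, 61.000° S

Field A=0, C=2: +0·20° lon, +2·10° lat → SW at lon -180°, lat -70°.
Square 0, 8: +0·2° lon, +8·1° lat → SW at lon -180°, lat -62°.
Cell spans 2° lon × 1° lat.
south 62.000° S, north 61.000° S.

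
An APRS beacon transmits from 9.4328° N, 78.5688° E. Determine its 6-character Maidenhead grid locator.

MJ99gk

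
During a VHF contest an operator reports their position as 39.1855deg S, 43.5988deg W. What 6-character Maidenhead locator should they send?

GF80et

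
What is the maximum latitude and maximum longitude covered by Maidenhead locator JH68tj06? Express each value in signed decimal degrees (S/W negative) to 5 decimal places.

-11.59583, 13.59167

Field J=9, H=7: +9·20° lon, +7·10° lat → SW at lon 0°, lat -20°.
Square 6, 8: +6·2° lon, +8·1° lat → SW at lon 12°, lat -12°.
Subsquare t=19, j=9: +19·0.0833333° lon, +9·0.0416667° lat → SW at lon 13.5833°, lat -11.625°.
Extended square 0, 6: +0·0.00833333° lon, +6·0.00416667° lat → SW at lon 13.5833°, lat -11.6°.
Cell spans 0.00833333° lon × 0.00416667° lat. NE corner is SW corner plus one full cell.
latitude -11.59583, longitude 13.59167.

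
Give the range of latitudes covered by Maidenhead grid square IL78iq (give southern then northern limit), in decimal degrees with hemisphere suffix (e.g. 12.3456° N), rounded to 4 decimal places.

28.6667° N, 28.7083° N

Field I=8, L=11: +8·20° lon, +11·10° lat → SW at lon -20°, lat 20°.
Square 7, 8: +7·2° lon, +8·1° lat → SW at lon -6°, lat 28°.
Subsquare i=8, q=16: +8·0.0833333° lon, +16·0.0416667° lat → SW at lon -5.33333°, lat 28.6667°.
Cell spans 0.0833333° lon × 0.0416667° lat.
south 28.6667° N, north 28.7083° N.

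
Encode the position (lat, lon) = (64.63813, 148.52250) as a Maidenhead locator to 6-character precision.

Shift to the Maidenhead origin (180°W, 90°S): lon 328.5225, lat 154.6381.
Field: lon ⌊328.5225/20⌋ = 16 → Q; lat ⌊154.6381/10⌋ = 15 → P.
Square: lon ⌊8.5225/2⌋ = 4; lat ⌊4.6381/1⌋ = 4.
Subsquare: lon ⌊0.5225/0.0833333⌋ = 6 → g; lat ⌊0.6381/0.0416667⌋ = 15 → p.

QP44gp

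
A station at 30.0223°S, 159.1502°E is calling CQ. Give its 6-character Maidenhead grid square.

Shift to the Maidenhead origin (180°W, 90°S): lon 339.1502, lat 59.9777.
Field: lon ⌊339.1502/20⌋ = 16 → Q; lat ⌊59.9777/10⌋ = 5 → F.
Square: lon ⌊19.1502/2⌋ = 9; lat ⌊9.9777/1⌋ = 9.
Subsquare: lon ⌊1.1502/0.0833333⌋ = 13 → n; lat ⌊0.9777/0.0416667⌋ = 23 → x.

QF99nx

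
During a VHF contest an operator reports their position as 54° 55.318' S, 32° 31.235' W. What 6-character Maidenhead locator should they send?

HD35rb

Offset from 180°W / 90°S: lon 147.4794°, lat 35.0780°.
Field (20°×10°, letters A–R): lon ⌊147.4794/20⌋ = 7 → H; lat ⌊35.0780/10⌋ = 3 → D.
Square (2°×1°, digits 0–9): lon ⌊7.4794/2⌋ = 3; lat ⌊5.0780/1⌋ = 5.
Subsquare (5′×2.5′, letters a–x): lon ⌊1.4794/0.0833333⌋ = 17 → r; lat ⌊0.0780/0.0416667⌋ = 1 → b.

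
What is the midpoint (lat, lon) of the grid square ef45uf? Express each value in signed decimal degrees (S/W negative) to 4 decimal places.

Field E=4, F=5: +4·20° lon, +5·10° lat → SW at lon -100°, lat -40°.
Square 4, 5: +4·2° lon, +5·1° lat → SW at lon -92°, lat -35°.
Subsquare u=20, f=5: +20·0.0833333° lon, +5·0.0416667° lat → SW at lon -90.3333°, lat -34.7917°.
Cell spans 0.0833333° lon × 0.0416667° lat. Centre is SW corner plus half of each.
latitude -34.7708, longitude -90.2917.

-34.7708, -90.2917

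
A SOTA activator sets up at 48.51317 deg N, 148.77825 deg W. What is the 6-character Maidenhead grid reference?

BN58om

Add 180° to longitude and 90° to latitude: 31.2217, 138.5132.
Field (20°×10°, letters A–R): 31.2217/20 → 1 → B, 138.5132/10 → 13 → N; chars BN.
Square (2°×1°, digits 0–9): 11.2217/2 → 5, 8.5132/1 → 8; chars 58.
Subsquare (5′×2.5′, letters a–x): 1.2217/0.0833333 → 14 → o, 0.5132/0.0416667 → 12 → m; chars om.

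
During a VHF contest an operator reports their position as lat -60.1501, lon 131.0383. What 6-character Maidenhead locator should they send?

Add 180° to longitude and 90° to latitude: 311.0383, 29.8499.
Field: lon ⌊311.0383/20⌋ = 15 → P; lat ⌊29.8499/10⌋ = 2 → C.
Square: lon ⌊11.0383/2⌋ = 5; lat ⌊9.8499/1⌋ = 9.
Subsquare: lon ⌊1.0383/0.0833333⌋ = 12 → m; lat ⌊0.8499/0.0416667⌋ = 20 → u.

PC59mu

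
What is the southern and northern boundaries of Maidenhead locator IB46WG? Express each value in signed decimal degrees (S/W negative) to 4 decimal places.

Field I=8, B=1: +8·20° lon, +1·10° lat → SW at lon -20°, lat -80°.
Square 4, 6: +4·2° lon, +6·1° lat → SW at lon -12°, lat -74°.
Subsquare w=22, g=6: +22·0.0833333° lon, +6·0.0416667° lat → SW at lon -10.1667°, lat -73.75°.
Cell spans 0.0833333° lon × 0.0416667° lat.
south -73.7500, north -73.7083.

-73.7500, -73.7083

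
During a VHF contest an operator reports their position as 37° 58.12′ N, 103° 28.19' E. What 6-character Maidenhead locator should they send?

OM17rx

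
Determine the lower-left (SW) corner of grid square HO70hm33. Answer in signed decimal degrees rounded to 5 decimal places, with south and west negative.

Field H=7, O=14: +7·20° lon, +14·10° lat → SW at lon -40°, lat 50°.
Square 7, 0: +7·2° lon, +0·1° lat → SW at lon -26°, lat 50°.
Subsquare h=7, m=12: +7·0.0833333° lon, +12·0.0416667° lat → SW at lon -25.4167°, lat 50.5°.
Extended square 3, 3: +3·0.00833333° lon, +3·0.00416667° lat → SW at lon -25.3917°, lat 50.5125°.
latitude 50.51250, longitude -25.39167.

50.51250, -25.39167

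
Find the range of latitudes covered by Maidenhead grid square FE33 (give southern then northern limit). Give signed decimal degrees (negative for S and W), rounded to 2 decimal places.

Field F=5, E=4: +5·20° lon, +4·10° lat → SW at lon -80°, lat -50°.
Square 3, 3: +3·2° lon, +3·1° lat → SW at lon -74°, lat -47°.
Cell spans 2° lon × 1° lat.
south -47.00, north -46.00.

-47.00, -46.00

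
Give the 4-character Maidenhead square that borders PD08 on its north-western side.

Longitude square 0; −1 → -1, wraps to 9, carry into field.
Longitude field P = 15; −1 → 14 = O.
Latitude square 8; +1 → 9.

OD99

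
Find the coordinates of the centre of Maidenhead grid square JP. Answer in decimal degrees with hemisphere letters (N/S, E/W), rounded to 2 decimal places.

65.00° N, 10.00° E

Field J=9, P=15: +9·20° lon, +15·10° lat → SW at lon 0°, lat 60°.
Cell spans 20° lon × 10° lat. Centre is SW corner plus half of each.
latitude 65.00° N, longitude 10.00° E.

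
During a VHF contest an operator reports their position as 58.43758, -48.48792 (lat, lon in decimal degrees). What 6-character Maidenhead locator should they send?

GO58sk

Offset from 180°W / 90°S: lon 131.5121°, lat 148.4376°.
Field: 131.5121/20 → 6 → G, 148.4376/10 → 14 → O; chars GO.
Square: 11.5121/2 → 5, 8.4376/1 → 8; chars 58.
Subsquare: 1.5121/0.0833333 → 18 → s, 0.4376/0.0416667 → 10 → k; chars sk.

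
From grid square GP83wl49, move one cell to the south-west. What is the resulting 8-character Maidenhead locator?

GP83wl38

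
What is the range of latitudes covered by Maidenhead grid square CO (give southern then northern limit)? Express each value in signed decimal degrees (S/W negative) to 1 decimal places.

Field C=2, O=14: +2·20° lon, +14·10° lat → SW at lon -140°, lat 50°.
Cell spans 20° lon × 10° lat.
south 50.0, north 60.0.

50.0, 60.0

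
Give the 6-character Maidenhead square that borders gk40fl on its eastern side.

GK40gl

Longitude subsquare f = 5; +1 → 6 = g.
The latitude characters are unchanged.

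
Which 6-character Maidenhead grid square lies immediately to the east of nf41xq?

Longitude subsquare x = 23; +1 → 24, wraps to 0 = a, carry into square.
Longitude square 4; +1 → 5.
The latitude characters are unchanged.

NF51aq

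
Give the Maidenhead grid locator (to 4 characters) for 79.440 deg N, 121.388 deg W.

Offset from 180°W / 90°S: lon 58.61°, lat 169.44°.
Field: lon ⌊58.61/20⌋ = 2 → C; lat ⌊169.44/10⌋ = 16 → Q.
Square: lon ⌊18.61/2⌋ = 9; lat ⌊9.44/1⌋ = 9.

CQ99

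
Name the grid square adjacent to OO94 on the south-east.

Longitude square 9; +1 → 10, wraps to 0, carry into field.
Longitude field O = 14; +1 → 15 = P.
Latitude square 4; −1 → 3.

PO03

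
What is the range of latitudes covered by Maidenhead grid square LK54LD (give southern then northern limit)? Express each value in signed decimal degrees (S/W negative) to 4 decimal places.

Field L=11, K=10: +11·20° lon, +10·10° lat → SW at lon 40°, lat 10°.
Square 5, 4: +5·2° lon, +4·1° lat → SW at lon 50°, lat 14°.
Subsquare l=11, d=3: +11·0.0833333° lon, +3·0.0416667° lat → SW at lon 50.9167°, lat 14.125°.
Cell spans 0.0833333° lon × 0.0416667° lat.
south 14.1250, north 14.1667.

14.1250, 14.1667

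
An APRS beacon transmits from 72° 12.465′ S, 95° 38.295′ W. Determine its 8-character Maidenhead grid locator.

Shift to the Maidenhead origin (180°W, 90°S): lon 84.36175, lat 17.79225.
Field (20°×10°, letters A–R): lon ⌊84.36175/20⌋ = 4 → E; lat ⌊17.79225/10⌋ = 1 → B.
Square (2°×1°, digits 0–9): lon ⌊4.36175/2⌋ = 2; lat ⌊7.79225/1⌋ = 7.
Subsquare (5′×2.5′, letters a–x): lon ⌊0.36175/0.0833333⌋ = 4 → e; lat ⌊0.79225/0.0416667⌋ = 19 → t.
Extended square (30″×15″, digits 0–9): lon ⌊0.02842/0.00833333⌋ = 3; lat ⌊0.00058/0.00416667⌋ = 0.

EB27et30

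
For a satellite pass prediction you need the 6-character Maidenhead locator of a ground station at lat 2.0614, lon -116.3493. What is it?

Offset from 180°W / 90°S: lon 63.6507°, lat 92.0614°.
Field: lon ⌊63.6507/20⌋ = 3 → D; lat ⌊92.0614/10⌋ = 9 → J.
Square: lon ⌊3.6507/2⌋ = 1; lat ⌊2.0614/1⌋ = 2.
Subsquare: lon ⌊1.6507/0.0833333⌋ = 19 → t; lat ⌊0.0614/0.0416667⌋ = 1 → b.

DJ12tb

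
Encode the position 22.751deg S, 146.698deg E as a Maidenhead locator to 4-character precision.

QG37

Shift to the Maidenhead origin (180°W, 90°S): lon 326.70, lat 67.25.
Field: lon ⌊326.70/20⌋ = 16 → Q; lat ⌊67.25/10⌋ = 6 → G.
Square: lon ⌊6.70/2⌋ = 3; lat ⌊7.25/1⌋ = 7.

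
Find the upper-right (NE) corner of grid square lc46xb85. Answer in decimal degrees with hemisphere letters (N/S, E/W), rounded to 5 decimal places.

63.93333° S, 49.99167° E

Field L=11, C=2: +11·20° lon, +2·10° lat → SW at lon 40°, lat -70°.
Square 4, 6: +4·2° lon, +6·1° lat → SW at lon 48°, lat -64°.
Subsquare x=23, b=1: +23·0.0833333° lon, +1·0.0416667° lat → SW at lon 49.9167°, lat -63.9583°.
Extended square 8, 5: +8·0.00833333° lon, +5·0.00416667° lat → SW at lon 49.9833°, lat -63.9375°.
Cell spans 0.00833333° lon × 0.00416667° lat. NE corner is SW corner plus one full cell.
latitude 63.93333° S, longitude 49.99167° E.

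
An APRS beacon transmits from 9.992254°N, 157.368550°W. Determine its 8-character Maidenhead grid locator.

Shift to the Maidenhead origin (180°W, 90°S): lon 22.63145, lat 99.99225.
Field: 22.63145/20 → 1 → B, 99.99225/10 → 9 → J; chars BJ.
Square: 2.63145/2 → 1, 9.99225/1 → 9; chars 19.
Subsquare: 0.63145/0.0833333 → 7 → h, 0.99225/0.0416667 → 23 → x; chars hx.
Extended square: 0.04812/0.00833333 → 5, 0.03392/0.00416667 → 8; chars 58.

BJ19hx58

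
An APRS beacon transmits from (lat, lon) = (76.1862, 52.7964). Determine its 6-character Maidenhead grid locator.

Offset from 180°W / 90°S: lon 232.7964°, lat 166.1862°.
Field: 232.7964/20 → 11 → L, 166.1862/10 → 16 → Q; chars LQ.
Square: 12.7964/2 → 6, 6.1862/1 → 6; chars 66.
Subsquare: 0.7964/0.0833333 → 9 → j, 0.1862/0.0416667 → 4 → e; chars je.

LQ66je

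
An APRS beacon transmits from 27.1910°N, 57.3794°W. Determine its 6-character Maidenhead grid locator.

Offset from 180°W / 90°S: lon 122.6206°, lat 117.1910°.
Field: lon ⌊122.6206/20⌋ = 6 → G; lat ⌊117.1910/10⌋ = 11 → L.
Square: lon ⌊2.6206/2⌋ = 1; lat ⌊7.1910/1⌋ = 7.
Subsquare: lon ⌊0.6206/0.0833333⌋ = 7 → h; lat ⌊0.1910/0.0416667⌋ = 4 → e.

GL17he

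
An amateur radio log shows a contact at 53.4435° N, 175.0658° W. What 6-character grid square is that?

Add 180° to longitude and 90° to latitude: 4.9342, 143.4435.
Field: 4.9342/20 → 0 → A, 143.4435/10 → 14 → O; chars AO.
Square: 4.9342/2 → 2, 3.4435/1 → 3; chars 23.
Subsquare: 0.9342/0.0833333 → 11 → l, 0.4435/0.0416667 → 10 → k; chars lk.

AO23lk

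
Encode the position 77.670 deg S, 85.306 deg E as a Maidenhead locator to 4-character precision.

Offset from 180°W / 90°S: lon 265.31°, lat 12.33°.
Field: lon ⌊265.31/20⌋ = 13 → N; lat ⌊12.33/10⌋ = 1 → B.
Square: lon ⌊5.31/2⌋ = 2; lat ⌊2.33/1⌋ = 2.

NB22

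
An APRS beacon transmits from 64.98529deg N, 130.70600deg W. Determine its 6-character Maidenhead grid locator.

CP44px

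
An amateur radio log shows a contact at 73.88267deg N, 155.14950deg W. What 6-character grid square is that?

BQ23kv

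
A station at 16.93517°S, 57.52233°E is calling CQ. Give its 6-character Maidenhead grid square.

Add 180° to longitude and 90° to latitude: 237.5223, 73.0648.
Field: lon ⌊237.5223/20⌋ = 11 → L; lat ⌊73.0648/10⌋ = 7 → H.
Square: lon ⌊17.5223/2⌋ = 8; lat ⌊3.0648/1⌋ = 3.
Subsquare: lon ⌊1.5223/0.0833333⌋ = 18 → s; lat ⌊0.0648/0.0416667⌋ = 1 → b.

LH83sb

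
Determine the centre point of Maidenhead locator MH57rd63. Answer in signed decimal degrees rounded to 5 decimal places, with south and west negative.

-12.86042, 71.47083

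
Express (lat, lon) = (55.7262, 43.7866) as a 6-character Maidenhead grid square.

LO15vr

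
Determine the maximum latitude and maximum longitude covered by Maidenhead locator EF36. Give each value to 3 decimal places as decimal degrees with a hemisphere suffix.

33.000° S, 92.000° W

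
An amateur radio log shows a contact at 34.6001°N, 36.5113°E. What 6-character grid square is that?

KM84go

Add 180° to longitude and 90° to latitude: 216.5113, 124.6001.
Field: 216.5113/20 → 10 → K, 124.6001/10 → 12 → M; chars KM.
Square: 16.5113/2 → 8, 4.6001/1 → 4; chars 84.
Subsquare: 0.5113/0.0833333 → 6 → g, 0.6001/0.0416667 → 14 → o; chars go.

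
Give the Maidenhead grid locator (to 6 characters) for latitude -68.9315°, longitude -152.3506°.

BC31tb

Shift to the Maidenhead origin (180°W, 90°S): lon 27.6494, lat 21.0685.
Field: 27.6494/20 → 1 → B, 21.0685/10 → 2 → C; chars BC.
Square: 7.6494/2 → 3, 1.0685/1 → 1; chars 31.
Subsquare: 1.6494/0.0833333 → 19 → t, 0.0685/0.0416667 → 1 → b; chars tb.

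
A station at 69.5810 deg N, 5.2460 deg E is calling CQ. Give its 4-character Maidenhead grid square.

JP29

Shift to the Maidenhead origin (180°W, 90°S): lon 185.25, lat 159.58.
Field (20°×10°, letters A–R): lon ⌊185.25/20⌋ = 9 → J; lat ⌊159.58/10⌋ = 15 → P.
Square (2°×1°, digits 0–9): lon ⌊5.25/2⌋ = 2; lat ⌊9.58/1⌋ = 9.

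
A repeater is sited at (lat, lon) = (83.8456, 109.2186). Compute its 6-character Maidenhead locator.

Offset from 180°W / 90°S: lon 289.2186°, lat 173.8456°.
Field: 289.2186/20 → 14 → O, 173.8456/10 → 17 → R; chars OR.
Square: 9.2186/2 → 4, 3.8456/1 → 3; chars 43.
Subsquare: 1.2186/0.0833333 → 14 → o, 0.8456/0.0416667 → 20 → u; chars ou.

OR43ou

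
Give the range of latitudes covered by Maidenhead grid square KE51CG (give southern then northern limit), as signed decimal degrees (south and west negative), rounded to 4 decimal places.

-48.7500, -48.7083

Field K=10, E=4: +10·20° lon, +4·10° lat → SW at lon 20°, lat -50°.
Square 5, 1: +5·2° lon, +1·1° lat → SW at lon 30°, lat -49°.
Subsquare c=2, g=6: +2·0.0833333° lon, +6·0.0416667° lat → SW at lon 30.1667°, lat -48.75°.
Cell spans 0.0833333° lon × 0.0416667° lat.
south -48.7500, north -48.7083.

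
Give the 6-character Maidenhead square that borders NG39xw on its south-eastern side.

NG49av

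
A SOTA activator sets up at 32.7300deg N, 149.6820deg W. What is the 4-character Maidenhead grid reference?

BM52

Shift to the Maidenhead origin (180°W, 90°S): lon 30.32, lat 122.73.
Field: lon ⌊30.32/20⌋ = 1 → B; lat ⌊122.73/10⌋ = 12 → M.
Square: lon ⌊10.32/2⌋ = 5; lat ⌊2.73/1⌋ = 2.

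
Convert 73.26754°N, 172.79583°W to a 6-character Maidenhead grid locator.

Add 180° to longitude and 90° to latitude: 7.2042, 163.2675.
Field: lon ⌊7.2042/20⌋ = 0 → A; lat ⌊163.2675/10⌋ = 16 → Q.
Square: lon ⌊7.2042/2⌋ = 3; lat ⌊3.2675/1⌋ = 3.
Subsquare: lon ⌊1.2042/0.0833333⌋ = 14 → o; lat ⌊0.2675/0.0416667⌋ = 6 → g.

AQ33og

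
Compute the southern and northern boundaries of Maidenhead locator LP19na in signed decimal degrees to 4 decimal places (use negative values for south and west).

69.0000, 69.0417

Field L=11, P=15: +11·20° lon, +15·10° lat → SW at lon 40°, lat 60°.
Square 1, 9: +1·2° lon, +9·1° lat → SW at lon 42°, lat 69°.
Subsquare n=13, a=0: +13·0.0833333° lon, +0·0.0416667° lat → SW at lon 43.0833°, lat 69°.
Cell spans 0.0833333° lon × 0.0416667° lat.
south 69.0000, north 69.0417.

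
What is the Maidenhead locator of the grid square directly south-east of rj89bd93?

Longitude extended square 9; +1 → 10, wraps to 0, carry into subsquare.
Longitude subsquare b = 1; +1 → 2 = c.
Latitude extended square 3; −1 → 2.

RJ89cd02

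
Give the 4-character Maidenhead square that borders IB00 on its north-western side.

Longitude square 0; −1 → -1, wraps to 9, carry into field.
Longitude field I = 8; −1 → 7 = H.
Latitude square 0; +1 → 1.

HB91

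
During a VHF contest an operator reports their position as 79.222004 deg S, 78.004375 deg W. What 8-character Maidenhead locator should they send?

Shift to the Maidenhead origin (180°W, 90°S): lon 101.99563, lat 10.77800.
Field (20°×10°, letters A–R): lon ⌊101.99563/20⌋ = 5 → F; lat ⌊10.77800/10⌋ = 1 → B.
Square (2°×1°, digits 0–9): lon ⌊1.99563/2⌋ = 0; lat ⌊0.77800/1⌋ = 0.
Subsquare (5′×2.5′, letters a–x): lon ⌊1.99563/0.0833333⌋ = 23 → x; lat ⌊0.77800/0.0416667⌋ = 18 → s.
Extended square (30″×15″, digits 0–9): lon ⌊0.07896/0.00833333⌋ = 9; lat ⌊0.02800/0.00416667⌋ = 6.

FB00xs96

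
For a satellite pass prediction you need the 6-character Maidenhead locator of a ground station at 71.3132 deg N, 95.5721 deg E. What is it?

NQ71sh

Offset from 180°W / 90°S: lon 275.5721°, lat 161.3132°.
Field: 275.5721/20 → 13 → N, 161.3132/10 → 16 → Q; chars NQ.
Square: 15.5721/2 → 7, 1.3132/1 → 1; chars 71.
Subsquare: 1.5721/0.0833333 → 18 → s, 0.3132/0.0416667 → 7 → h; chars sh.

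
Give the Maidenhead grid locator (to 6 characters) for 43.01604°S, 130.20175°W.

CE46vx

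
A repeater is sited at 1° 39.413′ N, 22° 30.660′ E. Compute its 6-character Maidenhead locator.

KJ11gp

Offset from 180°W / 90°S: lon 202.5110°, lat 91.6569°.
Field: lon ⌊202.5110/20⌋ = 10 → K; lat ⌊91.6569/10⌋ = 9 → J.
Square: lon ⌊2.5110/2⌋ = 1; lat ⌊1.6569/1⌋ = 1.
Subsquare: lon ⌊0.5110/0.0833333⌋ = 6 → g; lat ⌊0.6569/0.0416667⌋ = 15 → p.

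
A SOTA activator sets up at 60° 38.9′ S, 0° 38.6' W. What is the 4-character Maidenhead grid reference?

Shift to the Maidenhead origin (180°W, 90°S): lon 179.36, lat 29.35.
Field (20°×10°, letters A–R): lon ⌊179.36/20⌋ = 8 → I; lat ⌊29.35/10⌋ = 2 → C.
Square (2°×1°, digits 0–9): lon ⌊19.36/2⌋ = 9; lat ⌊9.35/1⌋ = 9.

IC99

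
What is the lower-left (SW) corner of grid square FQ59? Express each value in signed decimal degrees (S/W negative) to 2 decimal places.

79.00, -70.00

Field F=5, Q=16: +5·20° lon, +16·10° lat → SW at lon -80°, lat 70°.
Square 5, 9: +5·2° lon, +9·1° lat → SW at lon -70°, lat 79°.
latitude 79.00, longitude -70.00.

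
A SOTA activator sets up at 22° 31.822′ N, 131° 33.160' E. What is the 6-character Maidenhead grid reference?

Offset from 180°W / 90°S: lon 311.5527°, lat 112.5304°.
Field: 311.5527/20 → 15 → P, 112.5304/10 → 11 → L; chars PL.
Square: 11.5527/2 → 5, 2.5304/1 → 2; chars 52.
Subsquare: 1.5527/0.0833333 → 18 → s, 0.5304/0.0416667 → 12 → m; chars sm.

PL52sm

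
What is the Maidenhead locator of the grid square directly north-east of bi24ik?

BI24jl

Longitude subsquare i = 8; +1 → 9 = j.
Latitude subsquare k = 10; +1 → 11 = l.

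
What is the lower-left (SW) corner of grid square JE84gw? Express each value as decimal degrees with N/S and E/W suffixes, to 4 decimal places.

Field J=9, E=4: +9·20° lon, +4·10° lat → SW at lon 0°, lat -50°.
Square 8, 4: +8·2° lon, +4·1° lat → SW at lon 16°, lat -46°.
Subsquare g=6, w=22: +6·0.0833333° lon, +22·0.0416667° lat → SW at lon 16.5°, lat -45.0833°.
latitude 45.0833° S, longitude 16.5000° E.

45.0833° S, 16.5000° E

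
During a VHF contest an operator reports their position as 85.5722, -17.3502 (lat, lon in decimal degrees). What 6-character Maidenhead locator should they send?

IR15hn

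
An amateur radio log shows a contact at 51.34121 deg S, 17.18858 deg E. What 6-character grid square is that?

Shift to the Maidenhead origin (180°W, 90°S): lon 197.1886, lat 38.6588.
Field: lon ⌊197.1886/20⌋ = 9 → J; lat ⌊38.6588/10⌋ = 3 → D.
Square: lon ⌊17.1886/2⌋ = 8; lat ⌊8.6588/1⌋ = 8.
Subsquare: lon ⌊1.1886/0.0833333⌋ = 14 → o; lat ⌊0.6588/0.0416667⌋ = 15 → p.

JD88op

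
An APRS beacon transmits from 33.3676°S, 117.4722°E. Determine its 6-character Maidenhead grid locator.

OF86rp

Add 180° to longitude and 90° to latitude: 297.4722, 56.6324.
Field: 297.4722/20 → 14 → O, 56.6324/10 → 5 → F; chars OF.
Square: 17.4722/2 → 8, 6.6324/1 → 6; chars 86.
Subsquare: 1.4722/0.0833333 → 17 → r, 0.6324/0.0416667 → 15 → p; chars rp.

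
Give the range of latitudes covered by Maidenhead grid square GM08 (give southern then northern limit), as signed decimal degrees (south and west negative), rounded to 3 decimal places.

38.000, 39.000

Field G=6, M=12: +6·20° lon, +12·10° lat → SW at lon -60°, lat 30°.
Square 0, 8: +0·2° lon, +8·1° lat → SW at lon -60°, lat 38°.
Cell spans 2° lon × 1° lat.
south 38.000, north 39.000.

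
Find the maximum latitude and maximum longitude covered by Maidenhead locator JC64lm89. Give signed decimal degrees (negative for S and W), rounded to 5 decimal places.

-65.45833, 12.99167

Field J=9, C=2: +9·20° lon, +2·10° lat → SW at lon 0°, lat -70°.
Square 6, 4: +6·2° lon, +4·1° lat → SW at lon 12°, lat -66°.
Subsquare l=11, m=12: +11·0.0833333° lon, +12·0.0416667° lat → SW at lon 12.9167°, lat -65.5°.
Extended square 8, 9: +8·0.00833333° lon, +9·0.00416667° lat → SW at lon 12.9833°, lat -65.4625°.
Cell spans 0.00833333° lon × 0.00416667° lat. NE corner is SW corner plus one full cell.
latitude -65.45833, longitude 12.99167.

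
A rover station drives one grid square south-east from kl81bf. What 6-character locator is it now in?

Longitude subsquare b = 1; +1 → 2 = c.
Latitude subsquare f = 5; −1 → 4 = e.

KL81ce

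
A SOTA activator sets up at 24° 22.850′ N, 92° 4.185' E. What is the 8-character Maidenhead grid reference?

NL64aj81

Offset from 180°W / 90°S: lon 272.06975°, lat 114.38083°.
Field: lon ⌊272.06975/20⌋ = 13 → N; lat ⌊114.38083/10⌋ = 11 → L.
Square: lon ⌊12.06975/2⌋ = 6; lat ⌊4.38083/1⌋ = 4.
Subsquare: lon ⌊0.06975/0.0833333⌋ = 0 → a; lat ⌊0.38083/0.0416667⌋ = 9 → j.
Extended square: lon ⌊0.06975/0.00833333⌋ = 8; lat ⌊0.00583/0.00416667⌋ = 1.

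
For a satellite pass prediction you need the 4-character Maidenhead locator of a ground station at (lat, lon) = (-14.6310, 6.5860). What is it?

JH35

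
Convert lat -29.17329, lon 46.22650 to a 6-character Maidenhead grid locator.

Add 180° to longitude and 90° to latitude: 226.2265, 60.8267.
Field: 226.2265/20 → 11 → L, 60.8267/10 → 6 → G; chars LG.
Square: 6.2265/2 → 3, 0.8267/1 → 0; chars 30.
Subsquare: 0.2265/0.0833333 → 2 → c, 0.8267/0.0416667 → 19 → t; chars ct.

LG30ct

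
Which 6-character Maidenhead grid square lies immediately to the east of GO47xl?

GO57al

Longitude subsquare x = 23; +1 → 24, wraps to 0 = a, carry into square.
Longitude square 4; +1 → 5.
The latitude characters are unchanged.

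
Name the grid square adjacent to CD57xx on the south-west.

Longitude subsquare x = 23; −1 → 22 = w.
Latitude subsquare x = 23; −1 → 22 = w.

CD57ww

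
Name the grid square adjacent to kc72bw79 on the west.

KC72bw69

Longitude extended square 7; −1 → 6.
The latitude characters are unchanged.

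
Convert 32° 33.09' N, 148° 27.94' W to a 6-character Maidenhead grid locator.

BM52sn

Shift to the Maidenhead origin (180°W, 90°S): lon 31.5343, lat 122.5515.
Field: lon ⌊31.5343/20⌋ = 1 → B; lat ⌊122.5515/10⌋ = 12 → M.
Square: lon ⌊11.5343/2⌋ = 5; lat ⌊2.5515/1⌋ = 2.
Subsquare: lon ⌊1.5343/0.0833333⌋ = 18 → s; lat ⌊0.5515/0.0416667⌋ = 13 → n.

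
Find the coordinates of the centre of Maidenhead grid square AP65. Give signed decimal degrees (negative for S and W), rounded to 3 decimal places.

Field A=0, P=15: +0·20° lon, +15·10° lat → SW at lon -180°, lat 60°.
Square 6, 5: +6·2° lon, +5·1° lat → SW at lon -168°, lat 65°.
Cell spans 2° lon × 1° lat. Centre is SW corner plus half of each.
latitude 65.500, longitude -167.000.

65.500, -167.000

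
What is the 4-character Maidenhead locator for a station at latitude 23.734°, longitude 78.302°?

Add 180° to longitude and 90° to latitude: 258.30, 113.73.
Field: 258.30/20 → 12 → M, 113.73/10 → 11 → L; chars ML.
Square: 18.30/2 → 9, 3.73/1 → 3; chars 93.

ML93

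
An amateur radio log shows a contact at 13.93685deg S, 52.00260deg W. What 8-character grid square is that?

GH36xb95

Shift to the Maidenhead origin (180°W, 90°S): lon 127.99740, lat 76.06315.
Field: 127.99740/20 → 6 → G, 76.06315/10 → 7 → H; chars GH.
Square: 7.99740/2 → 3, 6.06315/1 → 6; chars 36.
Subsquare: 1.99740/0.0833333 → 23 → x, 0.06315/0.0416667 → 1 → b; chars xb.
Extended square: 0.08073/0.00833333 → 9, 0.02148/0.00416667 → 5; chars 95.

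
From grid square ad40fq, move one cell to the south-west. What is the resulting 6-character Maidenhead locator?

AD40ep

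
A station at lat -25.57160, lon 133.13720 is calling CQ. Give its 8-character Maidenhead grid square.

Offset from 180°W / 90°S: lon 313.13720°, lat 64.42840°.
Field (20°×10°, letters A–R): 313.13720/20 → 15 → P, 64.42840/10 → 6 → G; chars PG.
Square (2°×1°, digits 0–9): 13.13720/2 → 6, 4.42840/1 → 4; chars 64.
Subsquare (5′×2.5′, letters a–x): 1.13720/0.0833333 → 13 → n, 0.42840/0.0416667 → 10 → k; chars nk.
Extended square (30″×15″, digits 0–9): 0.05387/0.00833333 → 6, 0.01173/0.00416667 → 2; chars 62.

PG64nk62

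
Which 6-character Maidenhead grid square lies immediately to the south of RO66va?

RO65vx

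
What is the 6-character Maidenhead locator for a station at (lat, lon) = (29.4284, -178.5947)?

Shift to the Maidenhead origin (180°W, 90°S): lon 1.4053, lat 119.4284.
Field: 1.4053/20 → 0 → A, 119.4284/10 → 11 → L; chars AL.
Square: 1.4053/2 → 0, 9.4284/1 → 9; chars 09.
Subsquare: 1.4053/0.0833333 → 16 → q, 0.4284/0.0416667 → 10 → k; chars qk.

AL09qk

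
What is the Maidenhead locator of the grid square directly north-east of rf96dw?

RF96ex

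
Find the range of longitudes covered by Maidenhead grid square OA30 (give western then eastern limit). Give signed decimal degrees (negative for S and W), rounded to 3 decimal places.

Field O=14, A=0: +14·20° lon, +0·10° lat → SW at lon 100°, lat -90°.
Square 3, 0: +3·2° lon, +0·1° lat → SW at lon 106°, lat -90°.
Cell spans 2° lon × 1° lat.
west 106.000, east 108.000.

106.000, 108.000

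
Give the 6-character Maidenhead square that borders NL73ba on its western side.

NL73aa

Longitude subsquare b = 1; −1 → 0 = a.
The latitude characters are unchanged.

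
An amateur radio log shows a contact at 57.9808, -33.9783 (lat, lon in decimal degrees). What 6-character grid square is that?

HO37ax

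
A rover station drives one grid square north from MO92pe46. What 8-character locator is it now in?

Latitude extended square 6; +1 → 7.
The longitude characters are unchanged.

MO92pe47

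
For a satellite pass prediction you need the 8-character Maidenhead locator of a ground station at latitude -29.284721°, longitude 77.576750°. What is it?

Offset from 180°W / 90°S: lon 257.57675°, lat 60.71528°.
Field: 257.57675/20 → 12 → M, 60.71528/10 → 6 → G; chars MG.
Square: 17.57675/2 → 8, 0.71528/1 → 0; chars 80.
Subsquare: 1.57675/0.0833333 → 18 → s, 0.71528/0.0416667 → 17 → r; chars sr.
Extended square: 0.07675/0.00833333 → 9, 0.00695/0.00416667 → 1; chars 91.

MG80sr91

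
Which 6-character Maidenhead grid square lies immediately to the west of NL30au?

NL20xu

Longitude subsquare a = 0; −1 → -1, wraps to 23 = x, carry into square.
Longitude square 3; −1 → 2.
The latitude characters are unchanged.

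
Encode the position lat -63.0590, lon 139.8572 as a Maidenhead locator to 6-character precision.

PC96ww

Shift to the Maidenhead origin (180°W, 90°S): lon 319.8572, lat 26.9410.
Field: lon ⌊319.8572/20⌋ = 15 → P; lat ⌊26.9410/10⌋ = 2 → C.
Square: lon ⌊19.8572/2⌋ = 9; lat ⌊6.9410/1⌋ = 6.
Subsquare: lon ⌊1.8572/0.0833333⌋ = 22 → w; lat ⌊0.9410/0.0416667⌋ = 22 → w.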